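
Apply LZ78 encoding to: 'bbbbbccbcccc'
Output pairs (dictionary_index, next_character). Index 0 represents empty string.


LZ78 encoding steps:
Dictionary: {0: ''}
Step 1: w='' (idx 0), next='b' -> output (0, 'b'), add 'b' as idx 1
Step 2: w='b' (idx 1), next='b' -> output (1, 'b'), add 'bb' as idx 2
Step 3: w='bb' (idx 2), next='c' -> output (2, 'c'), add 'bbc' as idx 3
Step 4: w='' (idx 0), next='c' -> output (0, 'c'), add 'c' as idx 4
Step 5: w='b' (idx 1), next='c' -> output (1, 'c'), add 'bc' as idx 5
Step 6: w='c' (idx 4), next='c' -> output (4, 'c'), add 'cc' as idx 6
Step 7: w='c' (idx 4), end of input -> output (4, '')


Encoded: [(0, 'b'), (1, 'b'), (2, 'c'), (0, 'c'), (1, 'c'), (4, 'c'), (4, '')]


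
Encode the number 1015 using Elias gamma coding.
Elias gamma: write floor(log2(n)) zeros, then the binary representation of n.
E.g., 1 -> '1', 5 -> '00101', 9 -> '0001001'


num_bits = floor(log2(1015)) + 1 = 10
leading_zeros = num_bits - 1 = 9
binary(1015) = 1111110111

Elias gamma(1015) = '000000000' + '1111110111' = 0000000001111110111 (19 bits)


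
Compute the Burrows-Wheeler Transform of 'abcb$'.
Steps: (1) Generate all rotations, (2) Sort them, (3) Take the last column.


Rotations (sorted):
  0: $abcb -> last char: b
  1: abcb$ -> last char: $
  2: b$abc -> last char: c
  3: bcb$a -> last char: a
  4: cb$ab -> last char: b


BWT = b$cab


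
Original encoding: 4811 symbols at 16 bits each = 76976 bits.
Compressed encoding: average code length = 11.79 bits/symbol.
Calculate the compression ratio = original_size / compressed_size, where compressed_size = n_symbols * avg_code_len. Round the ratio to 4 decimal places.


original_size = n_symbols * orig_bits = 4811 * 16 = 76976 bits
compressed_size = n_symbols * avg_code_len = 4811 * 11.79 = 56721.69 bits
ratio = original_size / compressed_size = 76976 / 56721.69 = 1.3571

Compression ratio = 1.3571


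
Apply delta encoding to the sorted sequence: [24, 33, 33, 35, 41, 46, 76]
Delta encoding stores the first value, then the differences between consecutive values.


First value: 24
Deltas:
  33 - 24 = 9
  33 - 33 = 0
  35 - 33 = 2
  41 - 35 = 6
  46 - 41 = 5
  76 - 46 = 30


Delta encoded: [24, 9, 0, 2, 6, 5, 30]


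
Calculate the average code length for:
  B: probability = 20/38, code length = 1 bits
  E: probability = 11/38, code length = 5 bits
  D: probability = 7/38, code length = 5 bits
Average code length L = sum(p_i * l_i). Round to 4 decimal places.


Weighted contributions p_i * l_i:
  B: (20/38) * 1 = 20/38
  E: (11/38) * 5 = 55/38
  D: (7/38) * 5 = 35/38
Sum = (20 + 55 + 35)/38 = 110/38

L = 110/38 = 2.8947 bits/symbol


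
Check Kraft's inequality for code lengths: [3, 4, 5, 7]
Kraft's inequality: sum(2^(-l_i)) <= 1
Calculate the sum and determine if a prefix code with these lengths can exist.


Sum = 2^(-3) + 2^(-4) + 2^(-5) + 2^(-7)
    = 0.125 + 0.0625 + 0.03125 + 0.0078125
    = 29/128 = 0.2265625
Since 0.2265625 <= 1, Kraft's inequality IS satisfied.
A prefix code with these lengths CAN exist.

Kraft sum = 0.2265625. Satisfied.


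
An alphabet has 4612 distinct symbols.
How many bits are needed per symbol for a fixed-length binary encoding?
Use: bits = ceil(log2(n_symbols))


log2(4612) = 12.1712
Bracket: 2^12 = 4096 < 4612 <= 2^13 = 8192
So ceil(log2(4612)) = 13

bits = ceil(log2(4612)) = ceil(12.1712) = 13 bits


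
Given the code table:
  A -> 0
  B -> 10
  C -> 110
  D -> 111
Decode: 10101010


Decoding:
10 -> B
10 -> B
10 -> B
10 -> B


Result: BBBB


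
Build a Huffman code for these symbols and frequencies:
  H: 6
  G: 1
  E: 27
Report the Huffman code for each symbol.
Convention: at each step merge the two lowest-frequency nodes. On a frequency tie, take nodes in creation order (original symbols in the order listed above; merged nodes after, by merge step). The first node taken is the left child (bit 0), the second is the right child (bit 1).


Huffman tree construction:
Step 1: Merge G(1) + H(6) = 7
Step 2: Merge (G+H)(7) + E(27) = 34
Read each symbol's code off the tree from the root (left child = 0, right child = 1).

Codes:
  H: 01 (length 2)
  G: 00 (length 2)
  E: 1 (length 1)
Average code length: 41/34 = 1.2059 bits/symbol


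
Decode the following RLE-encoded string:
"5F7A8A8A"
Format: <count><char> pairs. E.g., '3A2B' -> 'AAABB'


Expanding each <count><char> pair:
  5F -> 'FFFFF'
  7A -> 'AAAAAAA'
  8A -> 'AAAAAAAA'
  8A -> 'AAAAAAAA'

Decoded = FFFFFAAAAAAAAAAAAAAAAAAAAAAA


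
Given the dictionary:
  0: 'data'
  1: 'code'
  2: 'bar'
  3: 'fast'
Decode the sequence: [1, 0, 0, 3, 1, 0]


Look up each index in the dictionary:
  1 -> 'code'
  0 -> 'data'
  0 -> 'data'
  3 -> 'fast'
  1 -> 'code'
  0 -> 'data'

Decoded: "code data data fast code data"


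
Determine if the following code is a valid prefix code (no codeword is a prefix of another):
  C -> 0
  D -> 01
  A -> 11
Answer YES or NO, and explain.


Checking each pair (does one codeword prefix another?):
  C='0' vs D='01': prefix -- VIOLATION

NO -- this is NOT a valid prefix code. C (0) is a prefix of D (01).


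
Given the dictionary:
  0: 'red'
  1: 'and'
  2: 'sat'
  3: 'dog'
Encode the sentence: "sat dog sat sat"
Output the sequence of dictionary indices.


Look up each word in the dictionary:
  'sat' -> 2
  'dog' -> 3
  'sat' -> 2
  'sat' -> 2

Encoded: [2, 3, 2, 2]


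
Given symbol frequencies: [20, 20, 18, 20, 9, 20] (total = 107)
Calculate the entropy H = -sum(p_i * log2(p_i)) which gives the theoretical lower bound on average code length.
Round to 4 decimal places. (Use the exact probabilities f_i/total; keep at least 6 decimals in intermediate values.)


Per-symbol terms -p_i * log2(p_i) with p_i = f_i/107:
  p = 20/107 = 0.186916: log2(p) = -2.419539, -p*log2(p) = 0.452250
  p = 20/107 = 0.186916: log2(p) = -2.419539, -p*log2(p) = 0.452250
  p = 18/107 = 0.168224: log2(p) = -2.571542, -p*log2(p) = 0.432596
  p = 20/107 = 0.186916: log2(p) = -2.419539, -p*log2(p) = 0.452250
  p = 9/107 = 0.084112: log2(p) = -3.571542, -p*log2(p) = 0.300410
  p = 20/107 = 0.186916: log2(p) = -2.419539, -p*log2(p) = 0.452250
H = 0.452250 + 0.452250 + 0.432596 + 0.452250 + 0.300410 + 0.452250 = 2.542006

H = 2.542 bits/symbol


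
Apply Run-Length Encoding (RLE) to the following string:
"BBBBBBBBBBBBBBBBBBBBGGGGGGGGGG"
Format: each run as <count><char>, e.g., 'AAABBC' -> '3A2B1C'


Scanning runs left to right:
  i=0: run of 'B' x 20 -> '20B'
  i=20: run of 'G' x 10 -> '10G'

RLE = 20B10G


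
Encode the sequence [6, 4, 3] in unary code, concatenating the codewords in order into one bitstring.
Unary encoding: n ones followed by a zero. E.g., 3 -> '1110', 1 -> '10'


Encode each number as n ones followed by a terminating 0:
  6 -> 1111110 (7 bits)
  4 -> 11110 (5 bits)
  3 -> 1110 (4 bits)
Total length = 7 + 5 + 4 = 16 bits.

Unary([6, 4, 3]) = 1111110111101110 (16 bits)


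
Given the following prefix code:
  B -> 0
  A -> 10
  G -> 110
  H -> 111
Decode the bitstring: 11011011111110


Decoding step by step:
Bits 110 -> G
Bits 110 -> G
Bits 111 -> H
Bits 111 -> H
Bits 10 -> A


Decoded message: GGHHA


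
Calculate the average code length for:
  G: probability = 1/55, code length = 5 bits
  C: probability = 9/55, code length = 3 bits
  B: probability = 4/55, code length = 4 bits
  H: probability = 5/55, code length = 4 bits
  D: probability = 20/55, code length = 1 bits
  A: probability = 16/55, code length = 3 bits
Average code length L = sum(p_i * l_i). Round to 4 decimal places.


Weighted contributions p_i * l_i:
  G: (1/55) * 5 = 5/55
  C: (9/55) * 3 = 27/55
  B: (4/55) * 4 = 16/55
  H: (5/55) * 4 = 20/55
  D: (20/55) * 1 = 20/55
  A: (16/55) * 3 = 48/55
Sum = (5 + 27 + 16 + 20 + 20 + 48)/55 = 136/55

L = 136/55 = 2.4727 bits/symbol


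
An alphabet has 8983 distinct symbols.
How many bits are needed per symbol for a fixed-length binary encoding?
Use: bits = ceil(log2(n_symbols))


log2(8983) = 13.133
Bracket: 2^13 = 8192 < 8983 <= 2^14 = 16384
So ceil(log2(8983)) = 14

bits = ceil(log2(8983)) = ceil(13.133) = 14 bits


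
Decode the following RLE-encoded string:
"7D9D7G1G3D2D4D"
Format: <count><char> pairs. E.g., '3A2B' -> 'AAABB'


Expanding each <count><char> pair:
  7D -> 'DDDDDDD'
  9D -> 'DDDDDDDDD'
  7G -> 'GGGGGGG'
  1G -> 'G'
  3D -> 'DDD'
  2D -> 'DD'
  4D -> 'DDDD'

Decoded = DDDDDDDDDDDDDDDDGGGGGGGGDDDDDDDDD


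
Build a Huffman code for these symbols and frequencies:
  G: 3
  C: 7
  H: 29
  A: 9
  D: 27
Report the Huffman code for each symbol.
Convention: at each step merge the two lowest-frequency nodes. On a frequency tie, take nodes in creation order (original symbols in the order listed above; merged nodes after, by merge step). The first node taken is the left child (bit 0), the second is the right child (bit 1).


Huffman tree construction:
Step 1: Merge G(3) + C(7) = 10
Step 2: Merge A(9) + (G+C)(10) = 19
Step 3: Merge (A+(G+C))(19) + D(27) = 46
Step 4: Merge H(29) + ((A+(G+C))+D)(46) = 75
Read each symbol's code off the tree from the root (left child = 0, right child = 1).

Codes:
  G: 1010 (length 4)
  C: 1011 (length 4)
  H: 0 (length 1)
  A: 100 (length 3)
  D: 11 (length 2)
Average code length: 150/75 = 2.0000 bits/symbol


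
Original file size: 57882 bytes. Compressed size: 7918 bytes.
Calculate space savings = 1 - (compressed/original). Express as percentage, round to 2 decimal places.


ratio = compressed/original = 7918/57882 = 0.136796
savings = 1 - ratio = 1 - 0.136796 = 0.863204
as a percentage: 0.863204 * 100 = 86.32%

Space savings = 1 - 7918/57882 = 86.32%


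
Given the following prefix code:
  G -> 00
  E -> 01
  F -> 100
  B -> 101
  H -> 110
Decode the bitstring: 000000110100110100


Decoding step by step:
Bits 00 -> G
Bits 00 -> G
Bits 00 -> G
Bits 110 -> H
Bits 100 -> F
Bits 110 -> H
Bits 100 -> F


Decoded message: GGGHFHF


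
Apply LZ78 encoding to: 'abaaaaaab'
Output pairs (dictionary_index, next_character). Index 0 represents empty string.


LZ78 encoding steps:
Dictionary: {0: ''}
Step 1: w='' (idx 0), next='a' -> output (0, 'a'), add 'a' as idx 1
Step 2: w='' (idx 0), next='b' -> output (0, 'b'), add 'b' as idx 2
Step 3: w='a' (idx 1), next='a' -> output (1, 'a'), add 'aa' as idx 3
Step 4: w='aa' (idx 3), next='a' -> output (3, 'a'), add 'aaa' as idx 4
Step 5: w='a' (idx 1), next='b' -> output (1, 'b'), add 'ab' as idx 5


Encoded: [(0, 'a'), (0, 'b'), (1, 'a'), (3, 'a'), (1, 'b')]


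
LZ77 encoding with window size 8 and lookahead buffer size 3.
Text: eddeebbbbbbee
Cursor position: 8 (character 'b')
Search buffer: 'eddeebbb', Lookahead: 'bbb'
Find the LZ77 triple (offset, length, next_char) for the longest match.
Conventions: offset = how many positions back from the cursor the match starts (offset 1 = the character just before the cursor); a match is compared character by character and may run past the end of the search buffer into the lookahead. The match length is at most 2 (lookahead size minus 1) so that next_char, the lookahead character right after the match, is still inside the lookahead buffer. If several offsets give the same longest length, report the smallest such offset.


Try each offset into the search buffer:
  offset=1 (pos 7, char 'b'): match length 2
  offset=2 (pos 6, char 'b'): match length 2
  offset=3 (pos 5, char 'b'): match length 2
  offset=4 (pos 4, char 'e'): match length 0
  offset=5 (pos 3, char 'e'): match length 0
  offset=6 (pos 2, char 'd'): match length 0
  offset=7 (pos 1, char 'd'): match length 0
  offset=8 (pos 0, char 'e'): match length 0
Longest match has length 2, found at offsets 1, 2, 3; take the smallest, offset 1.
next_char = character at position 8 + 2 = 10 -> 'b'

Best match: offset=1, length=2 (matching 'bb' starting at position 7)
LZ77 triple: (1, 2, 'b')


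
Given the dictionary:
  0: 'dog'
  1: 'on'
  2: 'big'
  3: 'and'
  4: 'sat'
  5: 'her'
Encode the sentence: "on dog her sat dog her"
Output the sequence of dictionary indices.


Look up each word in the dictionary:
  'on' -> 1
  'dog' -> 0
  'her' -> 5
  'sat' -> 4
  'dog' -> 0
  'her' -> 5

Encoded: [1, 0, 5, 4, 0, 5]


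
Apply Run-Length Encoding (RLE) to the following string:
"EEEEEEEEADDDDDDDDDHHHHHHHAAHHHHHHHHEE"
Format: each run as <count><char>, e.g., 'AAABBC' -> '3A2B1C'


Scanning runs left to right:
  i=0: run of 'E' x 8 -> '8E'
  i=8: run of 'A' x 1 -> '1A'
  i=9: run of 'D' x 9 -> '9D'
  i=18: run of 'H' x 7 -> '7H'
  i=25: run of 'A' x 2 -> '2A'
  i=27: run of 'H' x 8 -> '8H'
  i=35: run of 'E' x 2 -> '2E'

RLE = 8E1A9D7H2A8H2E


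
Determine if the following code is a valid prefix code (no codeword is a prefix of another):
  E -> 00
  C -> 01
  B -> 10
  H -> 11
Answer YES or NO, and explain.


Checking each pair (does one codeword prefix another?):
  E='00' vs C='01': no prefix
  E='00' vs B='10': no prefix
  E='00' vs H='11': no prefix
  C='01' vs E='00': no prefix
  C='01' vs B='10': no prefix
  C='01' vs H='11': no prefix
  B='10' vs E='00': no prefix
  B='10' vs C='01': no prefix
  B='10' vs H='11': no prefix
  H='11' vs E='00': no prefix
  H='11' vs C='01': no prefix
  H='11' vs B='10': no prefix
No violation found over all pairs.

YES -- this is a valid prefix code. No codeword is a prefix of any other codeword.


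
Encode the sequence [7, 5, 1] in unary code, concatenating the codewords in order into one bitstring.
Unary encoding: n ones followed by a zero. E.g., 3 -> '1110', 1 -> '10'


Encode each number as n ones followed by a terminating 0:
  7 -> 11111110 (8 bits)
  5 -> 111110 (6 bits)
  1 -> 10 (2 bits)
Total length = 8 + 6 + 2 = 16 bits.

Unary([7, 5, 1]) = 1111111011111010 (16 bits)


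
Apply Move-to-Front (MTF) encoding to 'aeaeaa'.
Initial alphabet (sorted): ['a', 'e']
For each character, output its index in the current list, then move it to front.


MTF encoding:
'a': index 0 in ['a', 'e'] -> ['a', 'e']
'e': index 1 in ['a', 'e'] -> ['e', 'a']
'a': index 1 in ['e', 'a'] -> ['a', 'e']
'e': index 1 in ['a', 'e'] -> ['e', 'a']
'a': index 1 in ['e', 'a'] -> ['a', 'e']
'a': index 0 in ['a', 'e'] -> ['a', 'e']


Output: [0, 1, 1, 1, 1, 0]


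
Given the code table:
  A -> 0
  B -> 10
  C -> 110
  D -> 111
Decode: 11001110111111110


Decoding:
110 -> C
0 -> A
111 -> D
0 -> A
111 -> D
111 -> D
110 -> C


Result: CADADDC


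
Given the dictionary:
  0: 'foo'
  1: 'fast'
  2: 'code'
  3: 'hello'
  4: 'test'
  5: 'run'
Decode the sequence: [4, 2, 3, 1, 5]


Look up each index in the dictionary:
  4 -> 'test'
  2 -> 'code'
  3 -> 'hello'
  1 -> 'fast'
  5 -> 'run'

Decoded: "test code hello fast run"


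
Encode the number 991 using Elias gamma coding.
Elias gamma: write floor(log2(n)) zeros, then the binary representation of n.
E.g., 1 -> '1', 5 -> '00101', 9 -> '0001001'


num_bits = floor(log2(991)) + 1 = 10
leading_zeros = num_bits - 1 = 9
binary(991) = 1111011111

Elias gamma(991) = '000000000' + '1111011111' = 0000000001111011111 (19 bits)


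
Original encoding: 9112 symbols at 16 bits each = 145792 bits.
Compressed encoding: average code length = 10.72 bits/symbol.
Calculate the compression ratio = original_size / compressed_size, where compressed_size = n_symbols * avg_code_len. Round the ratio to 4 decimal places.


original_size = n_symbols * orig_bits = 9112 * 16 = 145792 bits
compressed_size = n_symbols * avg_code_len = 9112 * 10.72 = 97680.64 bits
ratio = original_size / compressed_size = 145792 / 97680.64 = 1.4925

Compression ratio = 1.4925


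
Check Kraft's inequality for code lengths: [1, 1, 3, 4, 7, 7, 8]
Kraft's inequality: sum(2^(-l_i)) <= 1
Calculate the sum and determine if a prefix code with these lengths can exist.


Sum = 2^(-1) + 2^(-1) + 2^(-3) + 2^(-4) + 2^(-7) + 2^(-7) + 2^(-8)
    = 0.5 + 0.5 + 0.125 + 0.0625 + 0.0078125 + 0.0078125 + 0.00390625
    = 309/256 = 1.20703125
Since 1.20703125 > 1, Kraft's inequality is NOT satisfied.
A prefix code with these lengths CANNOT exist.

Kraft sum = 1.20703125. Not satisfied.


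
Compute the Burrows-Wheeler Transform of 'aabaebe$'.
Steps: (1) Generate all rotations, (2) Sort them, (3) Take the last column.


Rotations (sorted):
  0: $aabaebe -> last char: e
  1: aabaebe$ -> last char: $
  2: abaebe$a -> last char: a
  3: aebe$aab -> last char: b
  4: baebe$aa -> last char: a
  5: be$aabae -> last char: e
  6: e$aabaeb -> last char: b
  7: ebe$aaba -> last char: a


BWT = e$abaeba


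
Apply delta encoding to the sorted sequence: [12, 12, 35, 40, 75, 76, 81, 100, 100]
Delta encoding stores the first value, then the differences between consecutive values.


First value: 12
Deltas:
  12 - 12 = 0
  35 - 12 = 23
  40 - 35 = 5
  75 - 40 = 35
  76 - 75 = 1
  81 - 76 = 5
  100 - 81 = 19
  100 - 100 = 0


Delta encoded: [12, 0, 23, 5, 35, 1, 5, 19, 0]


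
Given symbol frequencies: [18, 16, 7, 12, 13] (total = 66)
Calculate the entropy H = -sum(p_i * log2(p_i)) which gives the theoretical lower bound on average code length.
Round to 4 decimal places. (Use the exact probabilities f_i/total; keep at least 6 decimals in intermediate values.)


Per-symbol terms -p_i * log2(p_i) with p_i = f_i/66:
  p = 18/66 = 0.272727: log2(p) = -1.874469, -p*log2(p) = 0.511219
  p = 16/66 = 0.242424: log2(p) = -2.044394, -p*log2(p) = 0.495611
  p = 7/66 = 0.106061: log2(p) = -3.237039, -p*log2(p) = 0.343322
  p = 12/66 = 0.181818: log2(p) = -2.459432, -p*log2(p) = 0.447169
  p = 13/66 = 0.196970: log2(p) = -2.343954, -p*log2(p) = 0.461688
H = 0.511219 + 0.495611 + 0.343322 + 0.447169 + 0.461688 = 2.259009

H = 2.259 bits/symbol


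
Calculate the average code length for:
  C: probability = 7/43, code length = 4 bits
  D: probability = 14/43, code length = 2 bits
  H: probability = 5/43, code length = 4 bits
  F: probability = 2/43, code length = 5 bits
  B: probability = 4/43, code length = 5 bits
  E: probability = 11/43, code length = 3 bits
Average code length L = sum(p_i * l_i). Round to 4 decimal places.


Weighted contributions p_i * l_i:
  C: (7/43) * 4 = 28/43
  D: (14/43) * 2 = 28/43
  H: (5/43) * 4 = 20/43
  F: (2/43) * 5 = 10/43
  B: (4/43) * 5 = 20/43
  E: (11/43) * 3 = 33/43
Sum = (28 + 28 + 20 + 10 + 20 + 33)/43 = 139/43

L = 139/43 = 3.2326 bits/symbol


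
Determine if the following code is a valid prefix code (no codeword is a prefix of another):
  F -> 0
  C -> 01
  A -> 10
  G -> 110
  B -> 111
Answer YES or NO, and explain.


Checking each pair (does one codeword prefix another?):
  F='0' vs C='01': prefix -- VIOLATION

NO -- this is NOT a valid prefix code. F (0) is a prefix of C (01).


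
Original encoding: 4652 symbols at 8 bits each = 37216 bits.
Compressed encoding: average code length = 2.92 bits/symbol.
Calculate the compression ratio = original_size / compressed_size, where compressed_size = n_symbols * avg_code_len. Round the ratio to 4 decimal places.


original_size = n_symbols * orig_bits = 4652 * 8 = 37216 bits
compressed_size = n_symbols * avg_code_len = 4652 * 2.92 = 13583.84 bits
ratio = original_size / compressed_size = 37216 / 13583.84 = 2.7397

Compression ratio = 2.7397


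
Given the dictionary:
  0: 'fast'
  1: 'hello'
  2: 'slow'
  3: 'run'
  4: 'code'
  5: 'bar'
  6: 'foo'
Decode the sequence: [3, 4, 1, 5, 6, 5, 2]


Look up each index in the dictionary:
  3 -> 'run'
  4 -> 'code'
  1 -> 'hello'
  5 -> 'bar'
  6 -> 'foo'
  5 -> 'bar'
  2 -> 'slow'

Decoded: "run code hello bar foo bar slow"


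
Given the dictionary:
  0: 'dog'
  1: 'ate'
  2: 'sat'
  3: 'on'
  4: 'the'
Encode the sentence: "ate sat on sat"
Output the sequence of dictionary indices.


Look up each word in the dictionary:
  'ate' -> 1
  'sat' -> 2
  'on' -> 3
  'sat' -> 2

Encoded: [1, 2, 3, 2]


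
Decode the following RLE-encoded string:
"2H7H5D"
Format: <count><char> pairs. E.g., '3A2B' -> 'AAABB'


Expanding each <count><char> pair:
  2H -> 'HH'
  7H -> 'HHHHHHH'
  5D -> 'DDDDD'

Decoded = HHHHHHHHHDDDDD


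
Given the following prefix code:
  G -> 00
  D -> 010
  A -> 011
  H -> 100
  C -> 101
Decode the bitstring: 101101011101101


Decoding step by step:
Bits 101 -> C
Bits 101 -> C
Bits 011 -> A
Bits 101 -> C
Bits 101 -> C


Decoded message: CCACC


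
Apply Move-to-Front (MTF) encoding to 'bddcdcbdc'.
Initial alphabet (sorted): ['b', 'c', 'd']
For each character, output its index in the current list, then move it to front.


MTF encoding:
'b': index 0 in ['b', 'c', 'd'] -> ['b', 'c', 'd']
'd': index 2 in ['b', 'c', 'd'] -> ['d', 'b', 'c']
'd': index 0 in ['d', 'b', 'c'] -> ['d', 'b', 'c']
'c': index 2 in ['d', 'b', 'c'] -> ['c', 'd', 'b']
'd': index 1 in ['c', 'd', 'b'] -> ['d', 'c', 'b']
'c': index 1 in ['d', 'c', 'b'] -> ['c', 'd', 'b']
'b': index 2 in ['c', 'd', 'b'] -> ['b', 'c', 'd']
'd': index 2 in ['b', 'c', 'd'] -> ['d', 'b', 'c']
'c': index 2 in ['d', 'b', 'c'] -> ['c', 'd', 'b']


Output: [0, 2, 0, 2, 1, 1, 2, 2, 2]


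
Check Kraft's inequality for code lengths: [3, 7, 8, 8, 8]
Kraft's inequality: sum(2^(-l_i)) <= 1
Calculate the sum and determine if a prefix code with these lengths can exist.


Sum = 2^(-3) + 2^(-7) + 2^(-8) + 2^(-8) + 2^(-8)
    = 0.125 + 0.0078125 + 0.00390625 + 0.00390625 + 0.00390625
    = 37/256 = 0.14453125
Since 0.14453125 <= 1, Kraft's inequality IS satisfied.
A prefix code with these lengths CAN exist.

Kraft sum = 0.14453125. Satisfied.


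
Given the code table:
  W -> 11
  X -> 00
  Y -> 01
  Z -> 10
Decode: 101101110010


Decoding:
10 -> Z
11 -> W
01 -> Y
11 -> W
00 -> X
10 -> Z


Result: ZWYWXZ


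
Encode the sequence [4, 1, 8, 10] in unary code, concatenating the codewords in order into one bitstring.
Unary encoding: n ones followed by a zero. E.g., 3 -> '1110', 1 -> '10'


Encode each number as n ones followed by a terminating 0:
  4 -> 11110 (5 bits)
  1 -> 10 (2 bits)
  8 -> 111111110 (9 bits)
  10 -> 11111111110 (11 bits)
Total length = 5 + 2 + 9 + 11 = 27 bits.

Unary([4, 1, 8, 10]) = 111101011111111011111111110 (27 bits)


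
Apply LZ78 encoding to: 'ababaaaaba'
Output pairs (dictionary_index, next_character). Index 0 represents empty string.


LZ78 encoding steps:
Dictionary: {0: ''}
Step 1: w='' (idx 0), next='a' -> output (0, 'a'), add 'a' as idx 1
Step 2: w='' (idx 0), next='b' -> output (0, 'b'), add 'b' as idx 2
Step 3: w='a' (idx 1), next='b' -> output (1, 'b'), add 'ab' as idx 3
Step 4: w='a' (idx 1), next='a' -> output (1, 'a'), add 'aa' as idx 4
Step 5: w='aa' (idx 4), next='b' -> output (4, 'b'), add 'aab' as idx 5
Step 6: w='a' (idx 1), end of input -> output (1, '')


Encoded: [(0, 'a'), (0, 'b'), (1, 'b'), (1, 'a'), (4, 'b'), (1, '')]


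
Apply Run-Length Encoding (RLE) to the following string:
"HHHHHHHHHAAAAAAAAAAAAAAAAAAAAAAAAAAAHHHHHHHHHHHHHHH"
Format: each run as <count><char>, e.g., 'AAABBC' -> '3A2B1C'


Scanning runs left to right:
  i=0: run of 'H' x 9 -> '9H'
  i=9: run of 'A' x 27 -> '27A'
  i=36: run of 'H' x 15 -> '15H'

RLE = 9H27A15H


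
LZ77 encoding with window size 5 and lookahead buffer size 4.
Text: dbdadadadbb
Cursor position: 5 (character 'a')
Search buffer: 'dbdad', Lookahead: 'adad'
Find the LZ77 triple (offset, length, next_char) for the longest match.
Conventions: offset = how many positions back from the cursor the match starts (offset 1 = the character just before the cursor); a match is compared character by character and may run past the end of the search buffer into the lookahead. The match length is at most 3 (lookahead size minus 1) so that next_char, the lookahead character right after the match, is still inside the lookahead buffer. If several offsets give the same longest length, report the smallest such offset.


Try each offset into the search buffer:
  offset=1 (pos 4, char 'd'): match length 0
  offset=2 (pos 3, char 'a'): match length 3
  offset=3 (pos 2, char 'd'): match length 0
  offset=4 (pos 1, char 'b'): match length 0
  offset=5 (pos 0, char 'd'): match length 0
Longest match has length 3 at offset 2.
next_char = character at position 5 + 3 = 8 -> 'd'

Best match: offset=2, length=3 (matching 'ada' starting at position 3)
LZ77 triple: (2, 3, 'd')


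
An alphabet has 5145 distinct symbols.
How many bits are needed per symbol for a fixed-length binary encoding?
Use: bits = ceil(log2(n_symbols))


log2(5145) = 12.329
Bracket: 2^12 = 4096 < 5145 <= 2^13 = 8192
So ceil(log2(5145)) = 13

bits = ceil(log2(5145)) = ceil(12.329) = 13 bits


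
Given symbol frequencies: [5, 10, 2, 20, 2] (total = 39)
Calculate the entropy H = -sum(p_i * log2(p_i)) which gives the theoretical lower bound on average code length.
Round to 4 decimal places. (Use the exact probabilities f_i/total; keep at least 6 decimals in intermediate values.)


Per-symbol terms -p_i * log2(p_i) with p_i = f_i/39:
  p = 5/39 = 0.128205: log2(p) = -2.963474, -p*log2(p) = 0.379933
  p = 10/39 = 0.256410: log2(p) = -1.963474, -p*log2(p) = 0.503455
  p = 2/39 = 0.051282: log2(p) = -4.285402, -p*log2(p) = 0.219764
  p = 20/39 = 0.512821: log2(p) = -0.963474, -p*log2(p) = 0.494089
  p = 2/39 = 0.051282: log2(p) = -4.285402, -p*log2(p) = 0.219764
H = 0.379933 + 0.503455 + 0.219764 + 0.494089 + 0.219764 = 1.817005

H = 1.817 bits/symbol


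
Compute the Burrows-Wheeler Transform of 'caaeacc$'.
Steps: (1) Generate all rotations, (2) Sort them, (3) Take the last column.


Rotations (sorted):
  0: $caaeacc -> last char: c
  1: aaeacc$c -> last char: c
  2: acc$caae -> last char: e
  3: aeacc$ca -> last char: a
  4: c$caaeac -> last char: c
  5: caaeacc$ -> last char: $
  6: cc$caaea -> last char: a
  7: eacc$caa -> last char: a


BWT = cceac$aa


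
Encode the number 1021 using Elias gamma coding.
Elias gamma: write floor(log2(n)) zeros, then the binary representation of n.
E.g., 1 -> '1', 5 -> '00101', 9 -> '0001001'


num_bits = floor(log2(1021)) + 1 = 10
leading_zeros = num_bits - 1 = 9
binary(1021) = 1111111101

Elias gamma(1021) = '000000000' + '1111111101' = 0000000001111111101 (19 bits)


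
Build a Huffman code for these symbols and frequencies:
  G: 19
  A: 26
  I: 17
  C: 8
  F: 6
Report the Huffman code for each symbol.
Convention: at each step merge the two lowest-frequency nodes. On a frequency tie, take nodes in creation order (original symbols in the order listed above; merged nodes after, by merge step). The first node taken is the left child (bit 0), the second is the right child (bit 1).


Huffman tree construction:
Step 1: Merge F(6) + C(8) = 14
Step 2: Merge (F+C)(14) + I(17) = 31
Step 3: Merge G(19) + A(26) = 45
Step 4: Merge ((F+C)+I)(31) + (G+A)(45) = 76
Read each symbol's code off the tree from the root (left child = 0, right child = 1).

Codes:
  G: 10 (length 2)
  A: 11 (length 2)
  I: 01 (length 2)
  C: 001 (length 3)
  F: 000 (length 3)
Average code length: 166/76 = 2.1842 bits/symbol


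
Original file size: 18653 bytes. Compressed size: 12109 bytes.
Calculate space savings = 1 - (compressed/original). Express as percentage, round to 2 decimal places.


ratio = compressed/original = 12109/18653 = 0.649172
savings = 1 - ratio = 1 - 0.649172 = 0.350828
as a percentage: 0.350828 * 100 = 35.08%

Space savings = 1 - 12109/18653 = 35.08%


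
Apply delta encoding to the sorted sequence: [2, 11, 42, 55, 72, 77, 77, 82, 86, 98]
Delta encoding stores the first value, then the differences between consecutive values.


First value: 2
Deltas:
  11 - 2 = 9
  42 - 11 = 31
  55 - 42 = 13
  72 - 55 = 17
  77 - 72 = 5
  77 - 77 = 0
  82 - 77 = 5
  86 - 82 = 4
  98 - 86 = 12


Delta encoded: [2, 9, 31, 13, 17, 5, 0, 5, 4, 12]


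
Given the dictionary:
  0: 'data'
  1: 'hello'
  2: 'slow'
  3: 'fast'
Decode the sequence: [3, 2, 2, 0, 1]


Look up each index in the dictionary:
  3 -> 'fast'
  2 -> 'slow'
  2 -> 'slow'
  0 -> 'data'
  1 -> 'hello'

Decoded: "fast slow slow data hello"


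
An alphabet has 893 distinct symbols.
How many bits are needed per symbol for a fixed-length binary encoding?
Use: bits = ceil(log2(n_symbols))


log2(893) = 9.8025
Bracket: 2^9 = 512 < 893 <= 2^10 = 1024
So ceil(log2(893)) = 10

bits = ceil(log2(893)) = ceil(9.8025) = 10 bits


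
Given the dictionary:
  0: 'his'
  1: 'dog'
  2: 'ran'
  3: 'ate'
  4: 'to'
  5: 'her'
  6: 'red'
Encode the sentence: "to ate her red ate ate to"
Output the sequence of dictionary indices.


Look up each word in the dictionary:
  'to' -> 4
  'ate' -> 3
  'her' -> 5
  'red' -> 6
  'ate' -> 3
  'ate' -> 3
  'to' -> 4

Encoded: [4, 3, 5, 6, 3, 3, 4]


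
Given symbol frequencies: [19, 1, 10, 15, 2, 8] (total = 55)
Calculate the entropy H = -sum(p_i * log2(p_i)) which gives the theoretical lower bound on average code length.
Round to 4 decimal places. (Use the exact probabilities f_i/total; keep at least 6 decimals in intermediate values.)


Per-symbol terms -p_i * log2(p_i) with p_i = f_i/55:
  p = 19/55 = 0.345455: log2(p) = -1.533432, -p*log2(p) = 0.529731
  p = 1/55 = 0.018182: log2(p) = -5.781360, -p*log2(p) = 0.105116
  p = 10/55 = 0.181818: log2(p) = -2.459432, -p*log2(p) = 0.447169
  p = 15/55 = 0.272727: log2(p) = -1.874469, -p*log2(p) = 0.511219
  p = 2/55 = 0.036364: log2(p) = -4.781360, -p*log2(p) = 0.173868
  p = 8/55 = 0.145455: log2(p) = -2.781360, -p*log2(p) = 0.404561
H = 0.529731 + 0.105116 + 0.447169 + 0.511219 + 0.173868 + 0.404561 = 2.171664

H = 2.1717 bits/symbol


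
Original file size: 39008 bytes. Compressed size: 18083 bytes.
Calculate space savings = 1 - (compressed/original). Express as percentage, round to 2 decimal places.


ratio = compressed/original = 18083/39008 = 0.463572
savings = 1 - ratio = 1 - 0.463572 = 0.536428
as a percentage: 0.536428 * 100 = 53.64%

Space savings = 1 - 18083/39008 = 53.64%


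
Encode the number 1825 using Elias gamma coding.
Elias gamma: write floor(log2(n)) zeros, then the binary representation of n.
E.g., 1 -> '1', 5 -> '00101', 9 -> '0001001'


num_bits = floor(log2(1825)) + 1 = 11
leading_zeros = num_bits - 1 = 10
binary(1825) = 11100100001

Elias gamma(1825) = '0000000000' + '11100100001' = 000000000011100100001 (21 bits)


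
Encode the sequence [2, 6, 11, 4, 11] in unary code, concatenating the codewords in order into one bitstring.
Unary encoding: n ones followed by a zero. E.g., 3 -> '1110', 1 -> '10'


Encode each number as n ones followed by a terminating 0:
  2 -> 110 (3 bits)
  6 -> 1111110 (7 bits)
  11 -> 111111111110 (12 bits)
  4 -> 11110 (5 bits)
  11 -> 111111111110 (12 bits)
Total length = 3 + 7 + 12 + 5 + 12 = 39 bits.

Unary([2, 6, 11, 4, 11]) = 110111111011111111111011110111111111110 (39 bits)


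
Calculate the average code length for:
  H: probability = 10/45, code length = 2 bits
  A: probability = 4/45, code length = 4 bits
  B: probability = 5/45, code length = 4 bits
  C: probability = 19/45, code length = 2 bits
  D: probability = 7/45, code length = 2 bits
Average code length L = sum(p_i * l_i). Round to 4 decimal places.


Weighted contributions p_i * l_i:
  H: (10/45) * 2 = 20/45
  A: (4/45) * 4 = 16/45
  B: (5/45) * 4 = 20/45
  C: (19/45) * 2 = 38/45
  D: (7/45) * 2 = 14/45
Sum = (20 + 16 + 20 + 38 + 14)/45 = 108/45

L = 108/45 = 2.4000 bits/symbol


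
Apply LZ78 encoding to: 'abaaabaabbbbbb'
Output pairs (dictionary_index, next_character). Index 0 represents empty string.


LZ78 encoding steps:
Dictionary: {0: ''}
Step 1: w='' (idx 0), next='a' -> output (0, 'a'), add 'a' as idx 1
Step 2: w='' (idx 0), next='b' -> output (0, 'b'), add 'b' as idx 2
Step 3: w='a' (idx 1), next='a' -> output (1, 'a'), add 'aa' as idx 3
Step 4: w='a' (idx 1), next='b' -> output (1, 'b'), add 'ab' as idx 4
Step 5: w='aa' (idx 3), next='b' -> output (3, 'b'), add 'aab' as idx 5
Step 6: w='b' (idx 2), next='b' -> output (2, 'b'), add 'bb' as idx 6
Step 7: w='bb' (idx 6), next='b' -> output (6, 'b'), add 'bbb' as idx 7


Encoded: [(0, 'a'), (0, 'b'), (1, 'a'), (1, 'b'), (3, 'b'), (2, 'b'), (6, 'b')]


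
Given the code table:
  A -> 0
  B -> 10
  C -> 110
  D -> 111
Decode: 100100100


Decoding:
10 -> B
0 -> A
10 -> B
0 -> A
10 -> B
0 -> A


Result: BABABA


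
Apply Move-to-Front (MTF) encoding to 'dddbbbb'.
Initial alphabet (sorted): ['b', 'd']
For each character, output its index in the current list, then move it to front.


MTF encoding:
'd': index 1 in ['b', 'd'] -> ['d', 'b']
'd': index 0 in ['d', 'b'] -> ['d', 'b']
'd': index 0 in ['d', 'b'] -> ['d', 'b']
'b': index 1 in ['d', 'b'] -> ['b', 'd']
'b': index 0 in ['b', 'd'] -> ['b', 'd']
'b': index 0 in ['b', 'd'] -> ['b', 'd']
'b': index 0 in ['b', 'd'] -> ['b', 'd']


Output: [1, 0, 0, 1, 0, 0, 0]


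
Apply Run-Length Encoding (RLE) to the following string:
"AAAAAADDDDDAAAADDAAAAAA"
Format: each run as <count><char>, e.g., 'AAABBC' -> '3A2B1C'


Scanning runs left to right:
  i=0: run of 'A' x 6 -> '6A'
  i=6: run of 'D' x 5 -> '5D'
  i=11: run of 'A' x 4 -> '4A'
  i=15: run of 'D' x 2 -> '2D'
  i=17: run of 'A' x 6 -> '6A'

RLE = 6A5D4A2D6A


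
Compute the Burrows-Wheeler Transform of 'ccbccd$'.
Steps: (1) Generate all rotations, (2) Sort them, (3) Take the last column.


Rotations (sorted):
  0: $ccbccd -> last char: d
  1: bccd$cc -> last char: c
  2: cbccd$c -> last char: c
  3: ccbccd$ -> last char: $
  4: ccd$ccb -> last char: b
  5: cd$ccbc -> last char: c
  6: d$ccbcc -> last char: c


BWT = dcc$bcc


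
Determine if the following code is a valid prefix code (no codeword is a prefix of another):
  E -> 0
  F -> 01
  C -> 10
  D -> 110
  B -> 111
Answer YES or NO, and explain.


Checking each pair (does one codeword prefix another?):
  E='0' vs F='01': prefix -- VIOLATION

NO -- this is NOT a valid prefix code. E (0) is a prefix of F (01).


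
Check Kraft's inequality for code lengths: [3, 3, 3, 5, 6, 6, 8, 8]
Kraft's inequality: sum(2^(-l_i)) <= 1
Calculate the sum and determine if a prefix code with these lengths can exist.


Sum = 2^(-3) + 2^(-3) + 2^(-3) + 2^(-5) + 2^(-6) + 2^(-6) + 2^(-8) + 2^(-8)
    = 0.125 + 0.125 + 0.125 + 0.03125 + 0.015625 + 0.015625 + 0.00390625 + 0.00390625
    = 114/256 = 0.4453125
Since 0.4453125 <= 1, Kraft's inequality IS satisfied.
A prefix code with these lengths CAN exist.

Kraft sum = 0.4453125. Satisfied.


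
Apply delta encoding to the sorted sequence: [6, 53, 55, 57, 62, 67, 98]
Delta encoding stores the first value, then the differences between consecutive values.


First value: 6
Deltas:
  53 - 6 = 47
  55 - 53 = 2
  57 - 55 = 2
  62 - 57 = 5
  67 - 62 = 5
  98 - 67 = 31


Delta encoded: [6, 47, 2, 2, 5, 5, 31]


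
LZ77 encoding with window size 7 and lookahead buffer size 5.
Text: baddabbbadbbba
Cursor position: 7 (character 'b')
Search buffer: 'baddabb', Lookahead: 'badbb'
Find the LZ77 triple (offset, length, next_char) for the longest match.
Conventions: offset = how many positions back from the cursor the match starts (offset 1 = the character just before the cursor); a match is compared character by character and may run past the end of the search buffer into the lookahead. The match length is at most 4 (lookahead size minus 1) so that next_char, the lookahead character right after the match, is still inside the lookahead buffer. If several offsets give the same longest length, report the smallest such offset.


Try each offset into the search buffer:
  offset=1 (pos 6, char 'b'): match length 1
  offset=2 (pos 5, char 'b'): match length 1
  offset=3 (pos 4, char 'a'): match length 0
  offset=4 (pos 3, char 'd'): match length 0
  offset=5 (pos 2, char 'd'): match length 0
  offset=6 (pos 1, char 'a'): match length 0
  offset=7 (pos 0, char 'b'): match length 3
Longest match has length 3 at offset 7.
next_char = character at position 7 + 3 = 10 -> 'b'

Best match: offset=7, length=3 (matching 'bad' starting at position 0)
LZ77 triple: (7, 3, 'b')


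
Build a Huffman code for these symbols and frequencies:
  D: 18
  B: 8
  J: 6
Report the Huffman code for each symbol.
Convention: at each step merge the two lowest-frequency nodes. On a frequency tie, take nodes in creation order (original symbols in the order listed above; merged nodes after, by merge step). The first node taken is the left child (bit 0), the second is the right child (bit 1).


Huffman tree construction:
Step 1: Merge J(6) + B(8) = 14
Step 2: Merge (J+B)(14) + D(18) = 32
Read each symbol's code off the tree from the root (left child = 0, right child = 1).

Codes:
  D: 1 (length 1)
  B: 01 (length 2)
  J: 00 (length 2)
Average code length: 46/32 = 1.4375 bits/symbol


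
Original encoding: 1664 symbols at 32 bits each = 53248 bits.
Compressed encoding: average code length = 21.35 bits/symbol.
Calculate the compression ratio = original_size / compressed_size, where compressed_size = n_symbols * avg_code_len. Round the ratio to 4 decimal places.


original_size = n_symbols * orig_bits = 1664 * 32 = 53248 bits
compressed_size = n_symbols * avg_code_len = 1664 * 21.35 = 35526.4 bits
ratio = original_size / compressed_size = 53248 / 35526.4 = 1.4988

Compression ratio = 1.4988


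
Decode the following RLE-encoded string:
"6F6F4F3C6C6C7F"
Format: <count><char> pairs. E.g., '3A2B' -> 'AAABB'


Expanding each <count><char> pair:
  6F -> 'FFFFFF'
  6F -> 'FFFFFF'
  4F -> 'FFFF'
  3C -> 'CCC'
  6C -> 'CCCCCC'
  6C -> 'CCCCCC'
  7F -> 'FFFFFFF'

Decoded = FFFFFFFFFFFFFFFFCCCCCCCCCCCCCCCFFFFFFF


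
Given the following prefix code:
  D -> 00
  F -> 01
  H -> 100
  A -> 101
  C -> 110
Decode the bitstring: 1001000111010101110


Decoding step by step:
Bits 100 -> H
Bits 100 -> H
Bits 01 -> F
Bits 110 -> C
Bits 101 -> A
Bits 01 -> F
Bits 110 -> C


Decoded message: HHFCAFC


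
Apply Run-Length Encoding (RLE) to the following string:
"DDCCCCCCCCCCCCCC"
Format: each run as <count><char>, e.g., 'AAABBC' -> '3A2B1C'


Scanning runs left to right:
  i=0: run of 'D' x 2 -> '2D'
  i=2: run of 'C' x 14 -> '14C'

RLE = 2D14C


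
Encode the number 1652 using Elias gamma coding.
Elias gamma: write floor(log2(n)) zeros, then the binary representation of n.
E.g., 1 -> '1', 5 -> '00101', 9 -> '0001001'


num_bits = floor(log2(1652)) + 1 = 11
leading_zeros = num_bits - 1 = 10
binary(1652) = 11001110100

Elias gamma(1652) = '0000000000' + '11001110100' = 000000000011001110100 (21 bits)


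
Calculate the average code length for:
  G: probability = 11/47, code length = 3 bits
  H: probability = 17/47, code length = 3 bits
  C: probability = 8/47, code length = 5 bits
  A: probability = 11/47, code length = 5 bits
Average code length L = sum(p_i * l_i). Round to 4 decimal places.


Weighted contributions p_i * l_i:
  G: (11/47) * 3 = 33/47
  H: (17/47) * 3 = 51/47
  C: (8/47) * 5 = 40/47
  A: (11/47) * 5 = 55/47
Sum = (33 + 51 + 40 + 55)/47 = 179/47

L = 179/47 = 3.8085 bits/symbol


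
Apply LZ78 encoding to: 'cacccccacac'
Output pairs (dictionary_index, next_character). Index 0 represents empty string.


LZ78 encoding steps:
Dictionary: {0: ''}
Step 1: w='' (idx 0), next='c' -> output (0, 'c'), add 'c' as idx 1
Step 2: w='' (idx 0), next='a' -> output (0, 'a'), add 'a' as idx 2
Step 3: w='c' (idx 1), next='c' -> output (1, 'c'), add 'cc' as idx 3
Step 4: w='cc' (idx 3), next='c' -> output (3, 'c'), add 'ccc' as idx 4
Step 5: w='a' (idx 2), next='c' -> output (2, 'c'), add 'ac' as idx 5
Step 6: w='ac' (idx 5), end of input -> output (5, '')


Encoded: [(0, 'c'), (0, 'a'), (1, 'c'), (3, 'c'), (2, 'c'), (5, '')]


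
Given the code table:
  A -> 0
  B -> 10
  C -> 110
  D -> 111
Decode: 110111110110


Decoding:
110 -> C
111 -> D
110 -> C
110 -> C


Result: CDCC


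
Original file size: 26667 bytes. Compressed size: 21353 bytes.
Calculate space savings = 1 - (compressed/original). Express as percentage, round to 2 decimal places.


ratio = compressed/original = 21353/26667 = 0.800727
savings = 1 - ratio = 1 - 0.800727 = 0.199273
as a percentage: 0.199273 * 100 = 19.93%

Space savings = 1 - 21353/26667 = 19.93%


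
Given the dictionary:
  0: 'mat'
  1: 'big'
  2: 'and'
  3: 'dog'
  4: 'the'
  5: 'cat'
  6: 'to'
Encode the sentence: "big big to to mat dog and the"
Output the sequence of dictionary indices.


Look up each word in the dictionary:
  'big' -> 1
  'big' -> 1
  'to' -> 6
  'to' -> 6
  'mat' -> 0
  'dog' -> 3
  'and' -> 2
  'the' -> 4

Encoded: [1, 1, 6, 6, 0, 3, 2, 4]
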